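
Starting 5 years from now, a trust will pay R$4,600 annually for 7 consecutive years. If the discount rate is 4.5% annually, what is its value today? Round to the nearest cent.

PV at t=4 (ordinary 7-year annuity): 4600 × a(7|0.045) = 4600 × 5.892701 = 27,106.4243
PV₀ = 27,106.4243 / (1+0.045)^4 = 27,106.4243 / 1.192519 = 22,730.3996

R$22,730.40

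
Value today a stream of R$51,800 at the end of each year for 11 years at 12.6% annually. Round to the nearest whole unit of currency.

R$299,672

PV = 51800 × [1 − (1+0.126)^(−11)] / 0.126 = 51800 × 5.785177 = 299,672.1848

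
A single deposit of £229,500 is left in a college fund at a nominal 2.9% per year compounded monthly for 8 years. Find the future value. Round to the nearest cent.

£289,345.98

i = 0.029/12 = 0.00241667 per month; n = 8·12 = 96.
229,500 × (1+0.00241667)^96 = 229,500 × 1.260767 = 289,345.9836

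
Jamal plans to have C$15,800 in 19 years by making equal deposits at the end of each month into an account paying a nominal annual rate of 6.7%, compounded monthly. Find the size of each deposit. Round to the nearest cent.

C$34.47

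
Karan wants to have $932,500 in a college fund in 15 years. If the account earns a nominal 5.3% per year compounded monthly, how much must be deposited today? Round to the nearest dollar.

$421,837

With 12 periods per year: i = 0.00441667, n = 180.
PV = FV·(1+i)^(−n) = 932,500 × 0.452372 = 421,837.2703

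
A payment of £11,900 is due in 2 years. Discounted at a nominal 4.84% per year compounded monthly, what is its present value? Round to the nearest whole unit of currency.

£10,804

Periodic rate i = 0.0484/12 = 0.00403333; n = 2 × 12 = 24 periods.
PV = FV·(1+i)^(−n) = 11,900 × 0.907914 = 10,804.1799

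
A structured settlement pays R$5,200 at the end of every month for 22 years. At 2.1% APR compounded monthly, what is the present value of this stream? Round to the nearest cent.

i = 0.021/12 = 0.00175 per month; n = 22·12 = 264.
PV = 5200 × [1 − (1+0.00175)^(−264)] / 0.00175 = 5200 × 211.270411 = 1,098,606.1362

R$1,098,606.14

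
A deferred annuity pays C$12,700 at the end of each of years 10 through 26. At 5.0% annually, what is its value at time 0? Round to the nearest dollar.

Value one period before first payment (t=9): 12700 × [1 − (1+0.05)^(−17)] / 0.05 = 12700 × 11.274066 = 143,180.6413
PV₀ = 143,180.6413 / (1+0.05)^9 = 143,180.6413 / 1.551328 = 92,295.5180

C$92,296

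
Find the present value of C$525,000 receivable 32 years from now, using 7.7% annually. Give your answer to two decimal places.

Discount factor = (1+0.077)^(−32) = 0.093132; PV = 525,000 × 0.093132 = 48,894.1384

C$48,894.14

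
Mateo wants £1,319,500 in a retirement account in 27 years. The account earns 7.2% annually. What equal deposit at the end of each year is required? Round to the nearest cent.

FV-annuity factor = 76.877845; PMT = 1.3195e+06 / 76.877845 = 17,163.5925

£17,163.59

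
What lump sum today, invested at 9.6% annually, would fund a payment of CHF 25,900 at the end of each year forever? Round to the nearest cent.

PV = C/r = 25900/0.096 = 269,791.6667

CHF 269,791.67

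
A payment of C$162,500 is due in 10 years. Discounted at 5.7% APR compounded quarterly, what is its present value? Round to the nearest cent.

i = 0.057/4 = 0.01425 per quarter; n = 10·4 = 40.
PV = FV·(1+i)^(−n) = 162,500 × 0.567805 = 92,268.3406

C$92,268.34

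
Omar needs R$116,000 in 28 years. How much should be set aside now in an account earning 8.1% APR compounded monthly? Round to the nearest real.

i = 0.081/12 = 0.00675 per month; n = 28·12 = 336.
Discount factor = (1+0.00675)^(−336) = 0.104311; PV = 116,000 × 0.104311 = 12,100.0601

R$12,100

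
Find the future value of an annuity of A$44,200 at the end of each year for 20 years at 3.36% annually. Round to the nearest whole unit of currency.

A$1,232,134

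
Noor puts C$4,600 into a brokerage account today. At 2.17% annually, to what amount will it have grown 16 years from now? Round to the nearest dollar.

FV = PV·(1+i)^n = 4,600 × 1.409854 = 6,485.3307

C$6,485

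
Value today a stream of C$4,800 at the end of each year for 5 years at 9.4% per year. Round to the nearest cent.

C$18,478.15

PV = 4800 × [1 − (1+0.094)^(−5)] / 0.094 = 4800 × 3.849615 = 18,478.1509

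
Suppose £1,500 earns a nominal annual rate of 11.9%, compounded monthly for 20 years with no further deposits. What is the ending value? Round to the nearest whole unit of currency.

i = 0.119/12 = 0.00991667 per month; n = 20·12 = 240.
1,500 × (1+0.00991667)^240 = 1,500 × 10.678972 = 16,018.4585

£16,018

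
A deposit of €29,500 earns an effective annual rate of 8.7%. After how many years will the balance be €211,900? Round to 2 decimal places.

(1+i)^n = 211900/29500 = 7.18305, so n = ln 7.18305 / ln 1.087 = 23.6357 years

23.64 years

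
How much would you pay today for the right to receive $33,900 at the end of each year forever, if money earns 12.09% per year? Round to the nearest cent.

PV = C/r = 33900/0.1209 = 280,397.0223

$280,397.02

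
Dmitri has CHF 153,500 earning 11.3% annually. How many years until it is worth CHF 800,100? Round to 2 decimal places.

15.42 years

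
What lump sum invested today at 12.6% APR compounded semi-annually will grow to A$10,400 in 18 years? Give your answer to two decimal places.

A$1,153.02

Periodic rate i = 0.126/2 = 0.063; n = 18 × 2 = 36 periods.
Discount factor = (1+0.063)^(−36) = 0.110867; PV = 10,400 × 0.110867 = 1,153.0173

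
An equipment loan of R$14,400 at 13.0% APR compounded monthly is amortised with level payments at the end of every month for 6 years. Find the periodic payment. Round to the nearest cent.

R$289.07

i = 0.13/12 = 0.0108333 per month; n = 6·12 = 72.
Annuity-PV factor = 49.815421; PMT = 14400 / 49.815421 = 289.0671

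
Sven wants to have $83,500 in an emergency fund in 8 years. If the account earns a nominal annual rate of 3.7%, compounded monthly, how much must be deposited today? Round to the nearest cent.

$62,134.54

i = 0.037/12 = 0.00308333 per month; n = 8·12 = 96.
Discount factor = (1+0.00308333)^(−96) = 0.744126; PV = 83,500 × 0.744126 = 62,134.5397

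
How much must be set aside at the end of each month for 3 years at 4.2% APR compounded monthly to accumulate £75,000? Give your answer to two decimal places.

With 12 periods per year: i = 0.0035, n = 36.
PMT = 75000 / ( [(1+0.0035)^36 − 1] / 0.0035 ) = 75000 / 38.295048 = 1,958.4778

£1,958.48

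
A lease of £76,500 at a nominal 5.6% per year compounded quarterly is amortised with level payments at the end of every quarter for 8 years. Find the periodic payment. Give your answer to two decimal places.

£2,982.40

i = 0.056/4 = 0.014 per quarter; n = 8·4 = 32.
PMT = 76500 / ( [1 − (1+0.014)^(−32)] / 0.014 ) = 76500 / 25.650509 = 2,982.3969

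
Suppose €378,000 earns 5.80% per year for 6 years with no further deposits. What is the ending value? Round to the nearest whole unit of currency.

FV = 378,000 × (1 + 0.058)^6 = 530,158.5943

€530,159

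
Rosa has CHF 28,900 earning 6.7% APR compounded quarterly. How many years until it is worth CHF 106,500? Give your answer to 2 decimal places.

Periodic rate i = 0.067/4 = 0.01675.
(1+i)^n = 106500/28900 = 3.68512, so n = ln 3.68512 / ln 1.01675 = 78.5192 quarters
= 78.5192/4 years

19.63 years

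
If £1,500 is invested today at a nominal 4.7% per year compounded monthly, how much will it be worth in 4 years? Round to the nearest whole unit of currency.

£1,810

i = 0.047/12 = 0.00391667 per month; n = 4·12 = 48.
FV = 1,500 × (1 + 0.00391667)^48 = 1,809.5857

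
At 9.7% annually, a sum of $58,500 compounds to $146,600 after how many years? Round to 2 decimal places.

9.92 years

n = ln(146600/58500) / ln(1+0.097) = ln(2.50598) / 0.092579 = 9.9232 years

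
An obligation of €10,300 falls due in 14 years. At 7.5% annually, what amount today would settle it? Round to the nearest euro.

PV = 10,300 / (1 + 0.075)^14 = 10,300 / 2.752444 = 3,742.1287

€3,742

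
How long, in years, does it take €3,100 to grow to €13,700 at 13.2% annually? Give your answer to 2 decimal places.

11.99 years

(1+i)^n = 13700/3100 = 4.41935, so n = ln 4.41935 / ln 1.132 = 11.9852 years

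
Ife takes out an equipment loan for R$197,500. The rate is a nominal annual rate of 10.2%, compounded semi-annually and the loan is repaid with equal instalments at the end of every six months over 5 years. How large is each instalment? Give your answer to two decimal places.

Periodic rate i = 0.102/2 = 0.051; n = 5 × 2 = 10 periods.
PMT = 197500 / ( [1 − (1+0.051)^(−10)] / 0.051 ) = 197500 / 7.684373 = 25,701.5109

R$25,701.51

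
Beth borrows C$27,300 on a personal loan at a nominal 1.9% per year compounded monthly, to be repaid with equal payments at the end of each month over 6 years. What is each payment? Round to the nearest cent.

With 12 periods per year: i = 0.00158333, n = 72.
Annuity-PV factor = 67.996799; PMT = 27300 / 67.996799 = 401.4895

C$401.49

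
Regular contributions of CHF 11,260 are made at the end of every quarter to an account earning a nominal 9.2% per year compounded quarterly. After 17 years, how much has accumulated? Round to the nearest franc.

CHF 1,808,454

With 4 periods per year: i = 0.023, n = 68.
FV = 11260 × [(1+0.023)^68 − 1] / 0.023 = 11260 × 160.608699 = 1,808,453.9510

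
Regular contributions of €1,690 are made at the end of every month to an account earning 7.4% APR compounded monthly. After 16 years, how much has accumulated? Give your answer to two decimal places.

€618,145.33

With 12 periods per year: i = 0.00616667, n = 192.
Accumulation factor s(192|0.00616667) = 365.766470; FV = 1690 × 365.766470 = 618,145.3342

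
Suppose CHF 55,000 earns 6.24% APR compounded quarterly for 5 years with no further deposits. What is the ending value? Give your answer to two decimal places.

i = 0.0624/4 = 0.0156 per quarter; n = 5·4 = 20.
FV = 55,000 × (1 + 0.0156)^20 = 74,957.7486

CHF 74,957.75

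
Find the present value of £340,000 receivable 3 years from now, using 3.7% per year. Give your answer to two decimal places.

PV = 340,000 / (1 + 0.037)^3 = 340,000 / 1.115158 = 304,889.6262

£304,889.63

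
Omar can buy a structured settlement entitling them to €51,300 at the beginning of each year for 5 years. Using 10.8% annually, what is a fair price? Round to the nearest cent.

PV = 51300 × [1 − (1+0.108)^(−5)] / 0.108 × (1+i) = 51300 × 4.115740 = 211,137.4773
(annuity-due: payments at period start, so ×(1+i).)

€211,137.48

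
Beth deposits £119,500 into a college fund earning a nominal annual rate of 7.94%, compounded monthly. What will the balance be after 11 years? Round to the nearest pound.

£285,385

i = 0.0794/12 = 0.00661667 per month; n = 11·12 = 132.
FV = PV·(1+i)^n = 119,500 × 2.388160 = 285,385.1171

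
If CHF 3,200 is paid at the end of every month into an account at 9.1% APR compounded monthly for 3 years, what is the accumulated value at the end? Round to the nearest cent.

CHF 131,888.27

With 12 periods per year: i = 0.00758333, n = 36.
FV = 3200 × [(1+0.00758333)^36 − 1] / 0.00758333 = 3200 × 41.215085 = 131,888.2718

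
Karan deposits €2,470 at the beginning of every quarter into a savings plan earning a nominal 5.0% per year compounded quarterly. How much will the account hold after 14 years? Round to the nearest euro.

€201,077

i = 0.05/4 = 0.0125 per quarter; n = 14·4 = 56.
Accumulation factor s(56|0.0125) × (1+i) = 81.407771; FV = 2470 × 81.407771 = 201,077.1932
(annuity-due: payments at period start, so ×(1+i).)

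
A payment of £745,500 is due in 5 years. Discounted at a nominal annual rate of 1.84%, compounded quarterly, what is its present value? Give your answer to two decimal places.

£680,117.85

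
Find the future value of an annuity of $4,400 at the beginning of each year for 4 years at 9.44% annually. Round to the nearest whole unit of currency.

FV = PMT · [(1+i)^n − 1] / i × (1+i) = 4400 · 5.037399 = 22,164.5564
(Beginning-of-period payments → annuity-due factor ×(1+i).)

$22,165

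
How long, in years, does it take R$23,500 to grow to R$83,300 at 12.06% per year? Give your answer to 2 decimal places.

11.11 years

(1+i)^n = 83300/23500 = 3.54468, so n = ln 3.54468 / ln 1.1206 = 11.1137 years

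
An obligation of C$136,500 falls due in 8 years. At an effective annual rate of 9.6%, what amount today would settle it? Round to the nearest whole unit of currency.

PV = 136,500 / (1 + 0.096)^8 = 136,500 / 2.082018 = 65,561.3999

C$65,561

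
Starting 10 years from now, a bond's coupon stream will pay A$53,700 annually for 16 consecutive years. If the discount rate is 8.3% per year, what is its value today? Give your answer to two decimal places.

PV at t=9 (ordinary 16-year annuity): 53700 × a(16|0.083) = 53700 × 8.684111 = 466,336.7366
Discount back 9 years: 466,336.7366 × (1+0.083)^(−9) = 466,336.7366 × 0.487915 = 227,532.5424

A$227,532.54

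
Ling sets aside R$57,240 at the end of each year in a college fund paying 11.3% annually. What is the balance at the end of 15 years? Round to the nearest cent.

R$2,017,214.78

FV = 57240 × [(1+0.113)^15 − 1] / 0.113 = 57240 × 35.241348 = 2,017,214.7784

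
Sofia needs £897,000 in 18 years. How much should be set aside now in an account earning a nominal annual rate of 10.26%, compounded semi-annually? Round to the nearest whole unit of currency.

£148,126

With 2 periods per year: i = 0.0513, n = 36.
PV = 897,000 / (1 + 0.0513)^36 = 897,000 / 6.055638 = 148,126.4191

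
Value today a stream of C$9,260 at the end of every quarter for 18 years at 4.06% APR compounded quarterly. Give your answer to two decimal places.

With 4 periods per year: i = 0.01015, n = 72.
Annuity factor a(72|0.01015) = 50.906328; PV = 9260 × 50.906328 = 471,392.5935

C$471,392.59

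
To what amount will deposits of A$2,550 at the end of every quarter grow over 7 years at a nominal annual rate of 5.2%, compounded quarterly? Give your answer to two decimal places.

A$85,464.73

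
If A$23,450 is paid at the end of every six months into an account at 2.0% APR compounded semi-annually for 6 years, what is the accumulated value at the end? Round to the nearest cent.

Periodic rate i = 0.02/2 = 0.01; n = 6 × 2 = 12 periods.
FV = 23450 × [(1+0.01)^12 − 1] / 0.01 = 23450 × 12.682503 = 297,404.6957

A$297,404.70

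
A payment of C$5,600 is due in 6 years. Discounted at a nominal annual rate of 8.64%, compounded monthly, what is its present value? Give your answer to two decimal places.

C$3,340.85

Periodic rate i = 0.0864/12 = 0.0072; n = 6 × 12 = 72 periods.
Discount factor = (1+0.0072)^(−72) = 0.596580; PV = 5,600 × 0.596580 = 3,340.8455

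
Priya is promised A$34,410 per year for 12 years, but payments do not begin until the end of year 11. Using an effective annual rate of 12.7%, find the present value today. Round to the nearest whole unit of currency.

PV at t=10 (ordinary 12-year annuity): 34410 × a(12|0.127) = 34410 × 5.998549 = 206,410.0833
Discount back 10 years: 206,410.0833 × (1+0.127)^(−10) = 206,410.0833 × 0.302525 = 62,444.1486

A$62,444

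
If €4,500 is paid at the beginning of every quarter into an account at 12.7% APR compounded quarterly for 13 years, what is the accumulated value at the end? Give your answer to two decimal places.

With 4 periods per year: i = 0.03175, n = 52.
Accumulation factor s(52|0.03175) × (1+i) = 132.587404; FV = 4500 × 132.587404 = 596,643.3169
(Beginning-of-period payments → annuity-due factor ×(1+i).)

€596,643.32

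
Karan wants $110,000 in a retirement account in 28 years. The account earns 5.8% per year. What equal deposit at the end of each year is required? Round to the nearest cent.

$1,657.83

PMT = 110000 / ( [(1+0.058)^28 − 1] / 0.058 ) = 110000 / 66.351773 = 1,657.8306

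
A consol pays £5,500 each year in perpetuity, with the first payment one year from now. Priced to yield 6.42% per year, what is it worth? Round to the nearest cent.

PV = C/r = 5500/0.0642 = 85,669.7819

£85,669.78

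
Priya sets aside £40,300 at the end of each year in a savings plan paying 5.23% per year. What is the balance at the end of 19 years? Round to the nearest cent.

FV = 40300 × [(1+0.0523)^19 − 1] / 0.0523 = 40300 × 31.247013 = 1,259,254.6050

£1,259,254.61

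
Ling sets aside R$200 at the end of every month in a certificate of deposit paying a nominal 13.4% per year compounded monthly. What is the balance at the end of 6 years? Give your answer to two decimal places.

R$21,931.82

Periodic rate i = 0.134/12 = 0.0111667; n = 6 × 12 = 72 periods.
FV = 200 × [(1+0.0111667)^72 − 1] / 0.0111667 = 200 × 109.659101 = 21,931.8202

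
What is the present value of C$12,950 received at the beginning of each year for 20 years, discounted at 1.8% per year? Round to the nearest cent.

C$219,781.60

PV = PMT · [1 − (1+i)^(−n)] / i × (1+i) = 12950 · 16.971552 = 219,781.6032
(Beginning-of-period payments → annuity-due factor ×(1+i).)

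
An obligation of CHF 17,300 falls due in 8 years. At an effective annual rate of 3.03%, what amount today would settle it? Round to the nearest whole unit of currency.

PV = FV·(1+i)^(−n) = 17,300 × 0.787572 = 13,624.9998

CHF 13,625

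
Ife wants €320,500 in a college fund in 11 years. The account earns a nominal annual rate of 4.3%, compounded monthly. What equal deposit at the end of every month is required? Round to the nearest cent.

With 12 periods per year: i = 0.00358333, n = 132.
PMT = 320500 / ( [(1+0.00358333)^132 − 1] / 0.00358333 ) = 320500 / 168.403310 = 1,903.1692

€1,903.17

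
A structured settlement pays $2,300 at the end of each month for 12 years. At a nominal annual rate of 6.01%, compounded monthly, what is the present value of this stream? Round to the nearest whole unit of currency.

With 12 periods per year: i = 0.00500833, n = 144.
PV = PMT · [1 − (1+i)^(−n)] / i = 2300 · 102.420421 = 235,566.9673

$235,567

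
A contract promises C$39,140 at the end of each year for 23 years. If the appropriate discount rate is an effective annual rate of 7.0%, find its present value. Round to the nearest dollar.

Annuity factor a(23|0.07) = 11.272187; PV = 39140 × 11.272187 = 441,193.4141

C$441,193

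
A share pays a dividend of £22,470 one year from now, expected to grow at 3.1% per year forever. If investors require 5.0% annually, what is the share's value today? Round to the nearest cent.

£1,182,631.58

PV = D₁/(r − g) = 22470/(0.05 − 0.031) = 1,182,631.5789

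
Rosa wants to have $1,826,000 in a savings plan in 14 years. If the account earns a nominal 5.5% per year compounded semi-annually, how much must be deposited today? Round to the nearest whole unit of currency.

i = 0.055/2 = 0.0275 per half-year; n = 14·2 = 28.
PV = 1,826,000 / (1 + 0.0275)^28 = 1,826,000 / 2.137427 = 854,298.2522

$854,298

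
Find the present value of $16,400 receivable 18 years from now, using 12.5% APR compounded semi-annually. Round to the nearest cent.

i = 0.125/2 = 0.0625 per half-year; n = 18·2 = 36.
Discount factor = (1+0.0625)^(−36) = 0.112761; PV = 16,400 × 0.112761 = 1,849.2774

$1,849.28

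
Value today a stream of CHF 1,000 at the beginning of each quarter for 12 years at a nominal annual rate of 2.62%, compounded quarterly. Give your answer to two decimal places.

i = 0.0262/4 = 0.00655 per quarter; n = 12·4 = 48.
PV = 1000 × [1 − (1+0.00655)^(−48)] / 0.00655 × (1+i) = 1000 × 41.341409 = 41,341.4087
(Beginning-of-period payments → annuity-due factor ×(1+i).)

CHF 41,341.41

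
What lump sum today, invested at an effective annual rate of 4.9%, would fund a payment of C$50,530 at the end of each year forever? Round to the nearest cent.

PV = PMT / i = 50530 / 0.049 = 1,031,224.4898

C$1,031,224.49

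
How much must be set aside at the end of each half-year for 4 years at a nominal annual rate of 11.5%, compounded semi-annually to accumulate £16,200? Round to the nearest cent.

£1,651.53

i = 0.115/2 = 0.0575 per half-year; n = 4·2 = 8.
FV-annuity factor = 9.809088; PMT = 16200 / 9.809088 = 1,651.5297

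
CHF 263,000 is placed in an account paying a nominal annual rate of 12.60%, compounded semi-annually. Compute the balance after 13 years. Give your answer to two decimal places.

CHF 1,287,717.58

Periodic rate i = 0.126/2 = 0.063; n = 13 × 2 = 26 periods.
FV = PV·(1+i)^n = 263,000 × 4.896265 = 1,287,717.5840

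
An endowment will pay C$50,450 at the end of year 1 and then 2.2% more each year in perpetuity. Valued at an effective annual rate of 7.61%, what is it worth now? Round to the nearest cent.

PV = D₁/(r − g) = 50450/(0.0761 − 0.022) = 932,532.3475

C$932,532.35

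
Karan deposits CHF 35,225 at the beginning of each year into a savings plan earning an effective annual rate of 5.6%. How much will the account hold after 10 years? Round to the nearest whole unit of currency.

FV = PMT · [(1+i)^n − 1] / i × (1+i) = 35225 · 13.660202 = 481,180.6057
(annuity-due: payments at period start, so ×(1+i).)

CHF 481,181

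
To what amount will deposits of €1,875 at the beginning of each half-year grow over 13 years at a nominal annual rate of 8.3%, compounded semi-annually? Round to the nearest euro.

i = 0.083/2 = 0.0415 per half-year; n = 13·2 = 26.
FV = PMT · [(1+i)^n − 1] / i × (1+i) = 1875 · 47.139385 = 88,386.3466
(Beginning-of-period payments → annuity-due factor ×(1+i).)

€88,386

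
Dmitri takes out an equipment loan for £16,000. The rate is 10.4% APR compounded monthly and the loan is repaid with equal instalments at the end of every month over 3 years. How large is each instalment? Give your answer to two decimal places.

£519.28

Periodic rate i = 0.104/12 = 0.00866667; n = 3 × 12 = 36 periods.
PMT = 16000 / ( [1 − (1+0.00866667)^(−36)] / 0.00866667 ) = 16000 / 30.811598 = 519.2850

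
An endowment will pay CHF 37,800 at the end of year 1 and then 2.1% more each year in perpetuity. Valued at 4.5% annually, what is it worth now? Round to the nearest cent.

PV = D₁/(r − g) = 37800/(0.045 − 0.021) = 1,575,000.0000

CHF 1,575,000.00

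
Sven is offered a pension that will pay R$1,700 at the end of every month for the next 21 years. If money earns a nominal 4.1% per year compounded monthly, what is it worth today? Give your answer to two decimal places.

R$286,913.58

i = 0.041/12 = 0.00341667 per month; n = 21·12 = 252.
PV = PMT · [1 − (1+i)^(−n)] / i = 1700 · 168.772691 = 286,913.5754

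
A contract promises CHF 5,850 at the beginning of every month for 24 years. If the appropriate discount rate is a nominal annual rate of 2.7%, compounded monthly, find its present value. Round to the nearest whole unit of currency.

i = 0.027/12 = 0.00225 per month; n = 24·12 = 288.
Annuity factor a(288|0.00225) × (1+i) = 212.266833; PV = 5850 × 212.266833 = 1,241,760.9736
Payments are at the start of each period, so multiply by (1+i).

CHF 1,241,761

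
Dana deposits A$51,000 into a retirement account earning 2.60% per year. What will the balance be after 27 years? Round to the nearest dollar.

A$101,988

51,000 × (1+0.026)^27 = 51,000 × 1.999764 = 101,987.9628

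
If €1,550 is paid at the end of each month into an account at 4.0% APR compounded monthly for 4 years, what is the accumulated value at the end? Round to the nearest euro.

€80,537

i = 0.04/12 = 0.00333333 per month; n = 4·12 = 48.
FV = 1550 × [(1+0.00333333)^48 − 1] / 0.00333333 = 1550 × 51.959601 = 80,537.3815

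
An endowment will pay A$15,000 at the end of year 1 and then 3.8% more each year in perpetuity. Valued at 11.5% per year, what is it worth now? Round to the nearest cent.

PV = PMT / (i − g) = 15000 / (0.115 − 0.038) = 15000 / 0.077000 = 194,805.1948

A$194,805.19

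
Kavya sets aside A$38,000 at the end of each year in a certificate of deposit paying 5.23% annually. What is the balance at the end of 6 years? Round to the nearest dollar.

FV = 38000 × [(1+0.0523)^6 − 1] / 0.0523 = 38000 × 6.841397 = 259,973.0829

A$259,973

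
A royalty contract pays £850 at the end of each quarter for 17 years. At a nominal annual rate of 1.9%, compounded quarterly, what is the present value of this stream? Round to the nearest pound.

With 4 periods per year: i = 0.00475, n = 68.
PV = PMT · [1 − (1+i)^(−n)] / i = 850 · 57.994170 = 49,295.0446

£49,295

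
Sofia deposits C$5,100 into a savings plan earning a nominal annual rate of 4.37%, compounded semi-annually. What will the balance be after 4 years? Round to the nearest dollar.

C$6,063

i = 0.0437/2 = 0.02185 per half-year; n = 4·2 = 8.
5,100 × (1+0.02185)^8 = 5,100 × 1.188768 = 6,062.7180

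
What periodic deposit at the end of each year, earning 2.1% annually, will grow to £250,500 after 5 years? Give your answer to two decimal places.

£48,039.52

FV-annuity factor = 5.214456; PMT = 250500 / 5.214456 = 48,039.5224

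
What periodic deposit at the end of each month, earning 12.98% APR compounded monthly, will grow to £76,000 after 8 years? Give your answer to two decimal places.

Periodic rate i = 0.1298/12 = 0.0108167; n = 8 × 12 = 96 periods.
PMT = 76000 / ( [(1+0.0108167)^96 − 1] / 0.0108167 ) = 76000 / 167.240771 = 454.4346

£454.43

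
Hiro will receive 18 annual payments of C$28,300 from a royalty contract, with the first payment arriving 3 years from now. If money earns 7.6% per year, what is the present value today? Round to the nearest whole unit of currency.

Value one period before first payment (t=2): 28300 × [1 − (1+0.076)^(−18)] / 0.076 = 28300 × 9.637709 = 272,747.1774
Discount back 2 years: 272,747.1774 × (1+0.076)^(−2) = 272,747.1774 × 0.863725 = 235,578.5379

C$235,579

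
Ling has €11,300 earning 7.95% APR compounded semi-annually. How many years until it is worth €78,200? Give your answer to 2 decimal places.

24.81 years

Periodic rate i = 0.0795/2 = 0.03975.
(1+i)^n = 78200/11300 = 6.92035, so n = ln 6.92035 / ln 1.03975 = 49.6268 half-years
= 49.6268/2 years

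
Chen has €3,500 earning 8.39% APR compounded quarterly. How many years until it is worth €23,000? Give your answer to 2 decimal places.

Periodic rate i = 0.0839/4 = 0.020975.
(1+i)^n = 23000/3500 = 6.57143, so n = ln 6.57143 / ln 1.02097 = 90.6988 quarters
= 90.6988/4 years

22.67 years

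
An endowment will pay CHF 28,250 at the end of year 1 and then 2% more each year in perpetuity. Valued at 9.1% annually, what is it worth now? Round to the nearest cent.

PV = PMT / (i − g) = 28250 / (0.091 − 0.02) = 28250 / 0.071000 = 397,887.3239

CHF 397,887.32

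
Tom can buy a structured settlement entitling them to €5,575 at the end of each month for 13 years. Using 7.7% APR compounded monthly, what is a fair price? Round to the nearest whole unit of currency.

€548,503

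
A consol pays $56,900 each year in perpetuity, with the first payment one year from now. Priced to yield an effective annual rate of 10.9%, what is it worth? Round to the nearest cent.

PV = C/r = 56900/0.109 = 522,018.3486

$522,018.35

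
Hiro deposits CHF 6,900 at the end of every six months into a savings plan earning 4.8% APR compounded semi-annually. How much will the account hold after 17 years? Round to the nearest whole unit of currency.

i = 0.048/2 = 0.024 per half-year; n = 17·2 = 34.
FV = PMT · [(1+i)^n − 1] / i = 6900 · 51.656031 = 356,426.6134

CHF 356,427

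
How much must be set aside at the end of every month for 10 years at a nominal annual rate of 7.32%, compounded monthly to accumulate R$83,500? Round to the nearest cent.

R$473.98

i = 0.0732/12 = 0.0061 per month; n = 10·12 = 120.
FV-annuity factor = 176.166680; PMT = 83500 / 176.166680 = 473.9829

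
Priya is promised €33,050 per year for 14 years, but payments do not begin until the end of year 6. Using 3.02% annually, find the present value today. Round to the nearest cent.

€321,291.58

Value one period before first payment (t=5): 33050 × [1 − (1+0.0302)^(−14)] / 0.0302 = 33050 × 11.280689 = 372,826.7553
PV₀ = 372,826.7553 / (1+0.0302)^5 = 372,826.7553 / 1.160400 = 321,291.5794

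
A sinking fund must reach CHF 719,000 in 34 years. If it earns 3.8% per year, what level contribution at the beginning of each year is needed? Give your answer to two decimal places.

CHF 10,306.34

FV-annuity factor × (1+i) = 69.762871; PMT = 719000 / 69.762871 = 10,306.3419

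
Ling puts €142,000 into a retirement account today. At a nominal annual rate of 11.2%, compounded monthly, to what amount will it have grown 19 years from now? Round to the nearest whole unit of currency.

€1,180,812

Periodic rate i = 0.112/12 = 0.00933333; n = 19 × 12 = 228 periods.
FV = PV·(1+i)^n = 142,000 × 8.315579 = 1,180,812.1606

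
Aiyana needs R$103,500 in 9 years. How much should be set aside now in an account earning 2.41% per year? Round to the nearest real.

R$83,533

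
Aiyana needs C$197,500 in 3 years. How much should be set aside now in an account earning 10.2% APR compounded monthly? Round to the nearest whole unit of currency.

C$145,625

Periodic rate i = 0.102/12 = 0.0085; n = 3 × 12 = 36 periods.
PV = 197,500 / (1 + 0.0085)^36 = 197,500 / 1.356227 = 145,624.5540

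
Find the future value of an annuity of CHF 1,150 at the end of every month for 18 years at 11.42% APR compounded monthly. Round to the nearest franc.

i = 0.1142/12 = 0.00951667 per month; n = 18·12 = 216.
Accumulation factor s(216|0.00951667) = 707.807305; FV = 1150 × 707.807305 = 813,978.4005

CHF 813,978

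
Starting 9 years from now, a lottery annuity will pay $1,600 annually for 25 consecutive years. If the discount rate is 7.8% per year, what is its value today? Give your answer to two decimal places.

Value one period before first payment (t=8): 1600 × [1 − (1+0.078)^(−25)] / 0.078 = 1600 × 10.859699 = 17,375.5183
Discount back 8 years: 17,375.5183 × (1+0.078)^(−8) = 17,375.5183 × 0.548340 = 9,527.6914

$9,527.69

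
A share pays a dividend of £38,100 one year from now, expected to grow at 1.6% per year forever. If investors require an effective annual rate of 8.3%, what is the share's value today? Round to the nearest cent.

PV = PMT / (i − g) = 38100 / (0.083 − 0.016) = 38100 / 0.067000 = 568,656.7164

£568,656.72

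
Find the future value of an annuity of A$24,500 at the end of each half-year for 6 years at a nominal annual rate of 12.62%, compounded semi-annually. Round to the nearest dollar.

A$420,872

i = 0.1262/2 = 0.0631 per half-year; n = 6·2 = 12.
FV = PMT · [(1+i)^n − 1] / i = 24500 · 17.178450 = 420,872.0220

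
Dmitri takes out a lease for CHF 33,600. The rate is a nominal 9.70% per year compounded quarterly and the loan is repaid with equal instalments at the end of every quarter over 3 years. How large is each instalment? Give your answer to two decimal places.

Periodic rate i = 0.097/4 = 0.02425; n = 3 × 4 = 12 periods.
PMT = 33600 / ( [1 − (1+0.02425)^(−12)] / 0.02425 ) = 33600 / 10.304502 = 3,260.7107

CHF 3,260.71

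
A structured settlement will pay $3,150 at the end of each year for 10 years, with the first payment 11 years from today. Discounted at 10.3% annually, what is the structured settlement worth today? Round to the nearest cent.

$7,169.19

PV at t=10 (ordinary 10-year annuity): 3150 × a(10|0.103) = 3150 × 6.066170 = 19,108.4355
PV₀ = 19,108.4355 / (1+0.103)^10 = 19,108.4355 / 2.665355 = 7,169.1886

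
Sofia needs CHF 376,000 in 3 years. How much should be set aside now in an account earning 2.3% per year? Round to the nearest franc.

CHF 351,205

Discount factor = (1+0.023)^(−3) = 0.934056; PV = 376,000 × 0.934056 = 351,205.2051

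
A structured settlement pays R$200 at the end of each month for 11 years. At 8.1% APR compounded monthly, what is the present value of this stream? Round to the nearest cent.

Periodic rate i = 0.081/12 = 0.00675; n = 11 × 12 = 132 periods.
PV = 200 × [1 − (1+0.00675)^(−132)] / 0.00675 = 200 × 87.188848 = 17,437.7695

R$17,437.77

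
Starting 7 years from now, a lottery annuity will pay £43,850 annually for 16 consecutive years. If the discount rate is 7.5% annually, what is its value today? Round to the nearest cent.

£259,738.66

PV at t=6 (ordinary 16-year annuity): 43850 × a(16|0.075) = 43850 × 9.141507 = 400,855.0705
PV₀ = 400,855.0705 / (1+0.075)^6 = 400,855.0705 / 1.543302 = 259,738.6602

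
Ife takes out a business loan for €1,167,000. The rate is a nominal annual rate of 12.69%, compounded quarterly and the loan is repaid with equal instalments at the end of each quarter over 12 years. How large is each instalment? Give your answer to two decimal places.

€47,668.46

Periodic rate i = 0.1269/4 = 0.031725; n = 12 × 4 = 48 periods.
Annuity-PV factor = 24.481597; PMT = 1.167e+06 / 24.481597 = 47,668.4584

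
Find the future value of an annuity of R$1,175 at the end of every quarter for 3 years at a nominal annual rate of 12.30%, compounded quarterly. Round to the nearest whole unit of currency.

R$16,747

With 4 periods per year: i = 0.03075, n = 12.
FV = PMT · [(1+i)^n − 1] / i = 1175 · 14.252651 = 16,746.8645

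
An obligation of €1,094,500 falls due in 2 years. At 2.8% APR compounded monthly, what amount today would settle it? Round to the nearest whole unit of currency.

€1,034,960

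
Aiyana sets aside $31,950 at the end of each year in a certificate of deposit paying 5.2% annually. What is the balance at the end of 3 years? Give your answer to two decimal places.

FV = PMT · [(1+i)^n − 1] / i = 31950 · 3.158704 = 100,920.5928

$100,920.59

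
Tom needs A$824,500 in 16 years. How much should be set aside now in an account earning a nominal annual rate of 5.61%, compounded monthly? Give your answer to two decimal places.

With 12 periods per year: i = 0.004675, n = 192.
PV = 824,500 / (1 + 0.004675)^192 = 824,500 / 2.448580 = 336,725.7382

A$336,725.74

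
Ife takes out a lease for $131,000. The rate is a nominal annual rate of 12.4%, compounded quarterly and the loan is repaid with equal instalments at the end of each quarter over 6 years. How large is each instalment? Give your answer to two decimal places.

$7,818.77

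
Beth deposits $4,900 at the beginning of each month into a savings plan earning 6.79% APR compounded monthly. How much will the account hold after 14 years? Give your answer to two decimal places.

$1,376,284.45

i = 0.0679/12 = 0.00565833 per month; n = 14·12 = 168.
FV = 4900 × [(1+0.00565833)^168 − 1] / 0.00565833 × (1+i) = 4900 × 280.874378 = 1,376,284.4501
(annuity-due: payments at period start, so ×(1+i).)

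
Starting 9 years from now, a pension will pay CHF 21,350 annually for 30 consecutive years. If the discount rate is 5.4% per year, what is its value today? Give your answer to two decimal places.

CHF 205,997.60

Value one period before first payment (t=8): 21350 × [1 − (1+0.054)^(−30)] / 0.054 = 21350 × 14.695663 = 313,752.3995
Discount back 8 years: 313,752.3995 × (1+0.054)^(−8) = 313,752.3995 × 0.656561 = 205,997.6039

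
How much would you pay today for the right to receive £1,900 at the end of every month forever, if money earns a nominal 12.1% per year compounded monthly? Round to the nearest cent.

£188,429.75

Periodic rate i = 0.121/12 = 0.0100833.
PV = PMT / i = 1900 / 0.0100833 = 188,429.7521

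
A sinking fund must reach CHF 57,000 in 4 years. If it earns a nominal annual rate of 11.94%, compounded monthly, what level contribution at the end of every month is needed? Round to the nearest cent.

CHF 932.20

Periodic rate i = 0.1194/12 = 0.00995; n = 4 × 12 = 48 periods.
FV-annuity factor = 61.145678; PMT = 57000 / 61.145678 = 932.2000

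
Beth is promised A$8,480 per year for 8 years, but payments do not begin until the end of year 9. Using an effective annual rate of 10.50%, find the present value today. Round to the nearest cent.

A$19,987.64

Value one period before first payment (t=8): 8480 × [1 − (1+0.105)^(−8)] / 0.105 = 8480 × 5.239188 = 44,428.3133
PV₀ = 44,428.3133 / (1+0.105)^8 = 44,428.3133 / 2.222789 = 19,987.6438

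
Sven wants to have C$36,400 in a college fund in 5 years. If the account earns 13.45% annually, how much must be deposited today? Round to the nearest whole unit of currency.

C$19,368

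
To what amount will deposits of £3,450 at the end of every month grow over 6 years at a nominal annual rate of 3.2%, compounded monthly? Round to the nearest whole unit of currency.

With 12 periods per year: i = 0.00266667, n = 72.
Accumulation factor s(72|0.00266667) = 79.260345; FV = 3450 × 79.260345 = 273,448.1892

£273,448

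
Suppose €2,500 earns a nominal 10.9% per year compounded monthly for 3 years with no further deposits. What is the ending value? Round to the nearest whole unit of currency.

€3,462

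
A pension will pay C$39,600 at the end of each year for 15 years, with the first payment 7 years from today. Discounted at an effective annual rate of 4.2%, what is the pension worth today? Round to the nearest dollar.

PV at t=6 (ordinary 15-year annuity): 39600 × a(15|0.042) = 39600 × 10.964500 = 434,194.1865
Discount back 6 years: 434,194.1865 × (1+0.042)^(−6) = 434,194.1865 × 0.781257 = 339,217.0637

C$339,217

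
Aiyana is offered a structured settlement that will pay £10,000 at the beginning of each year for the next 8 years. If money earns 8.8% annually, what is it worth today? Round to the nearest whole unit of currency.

£60,669

PV = PMT · [1 − (1+i)^(−n)] / i × (1+i) = 10000 · 6.066907 = 60,669.0652
(Beginning-of-period payments → annuity-due factor ×(1+i).)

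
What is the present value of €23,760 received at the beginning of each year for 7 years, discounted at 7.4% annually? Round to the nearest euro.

€135,628

Annuity factor a(7|0.074) × (1+i) = 5.708245; PV = 23760 × 5.708245 = 135,627.9070
(annuity-due: payments at period start, so ×(1+i).)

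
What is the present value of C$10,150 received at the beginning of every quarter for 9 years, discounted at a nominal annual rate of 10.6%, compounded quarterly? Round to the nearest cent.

With 4 periods per year: i = 0.0265, n = 36.
PV = 10150 × [1 − (1+0.0265)^(−36)] / 0.0265 × (1+i) = 10150 × 23.628414 = 239,828.3984
Payments are at the start of each period, so multiply by (1+i).

C$239,828.40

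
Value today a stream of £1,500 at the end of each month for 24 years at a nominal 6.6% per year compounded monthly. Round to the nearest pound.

£216,533

i = 0.066/12 = 0.0055 per month; n = 24·12 = 288.
PV = 1500 × [1 − (1+0.0055)^(−288)] / 0.0055 = 1500 × 144.355425 = 216,533.1379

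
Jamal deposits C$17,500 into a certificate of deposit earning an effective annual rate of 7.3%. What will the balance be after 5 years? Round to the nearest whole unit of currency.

C$24,891

17,500 × (1+0.073)^5 = 17,500 × 1.422324 = 24,890.6741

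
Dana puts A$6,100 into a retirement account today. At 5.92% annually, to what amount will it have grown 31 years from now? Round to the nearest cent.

A$36,278.30

FV = 6,100 × (1 + 0.0592)^31 = 36,278.3035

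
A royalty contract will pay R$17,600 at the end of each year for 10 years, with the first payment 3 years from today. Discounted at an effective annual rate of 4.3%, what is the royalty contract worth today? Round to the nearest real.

Value one period before first payment (t=2): 17600 × [1 − (1+0.043)^(−10)] / 0.043 = 17600 × 7.991107 = 140,643.4901
PV₀ = 140,643.4901 / (1+0.043)^2 = 140,643.4901 / 1.087849 = 129,285.8568

R$129,286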